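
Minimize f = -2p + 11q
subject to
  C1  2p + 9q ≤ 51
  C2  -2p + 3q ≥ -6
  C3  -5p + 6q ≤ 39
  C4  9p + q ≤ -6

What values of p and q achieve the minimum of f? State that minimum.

Feasible corners and f = -2p + 11q:
  (-51, -36) → f = -294
  (-12/29, -66/29) → f = -702/29
  (-75/59, 321/59) → f = 3681/59

The binding constraints are -2p + 3q = -6 and -5p + 6q = 39.
Solving simultaneously gives p = -51, q = -36.

p = -51, q = -36, minimum f = -294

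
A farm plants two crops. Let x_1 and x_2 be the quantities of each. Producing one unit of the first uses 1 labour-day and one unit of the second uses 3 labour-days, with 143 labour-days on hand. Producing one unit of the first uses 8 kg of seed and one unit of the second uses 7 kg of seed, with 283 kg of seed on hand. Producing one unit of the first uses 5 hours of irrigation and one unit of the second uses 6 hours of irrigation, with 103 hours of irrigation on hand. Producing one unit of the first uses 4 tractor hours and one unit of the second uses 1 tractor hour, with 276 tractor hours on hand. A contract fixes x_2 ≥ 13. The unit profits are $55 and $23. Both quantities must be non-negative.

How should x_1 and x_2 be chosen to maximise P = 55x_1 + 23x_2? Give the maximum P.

x_1 = 5, x_2 = 13, maximum P = 574

Feasible corners and P = 55x_1 + 23x_2:
  (0, 103/6) → P = 2369/6
  (0, 13) → P = 299
  (5, 13) → P = 574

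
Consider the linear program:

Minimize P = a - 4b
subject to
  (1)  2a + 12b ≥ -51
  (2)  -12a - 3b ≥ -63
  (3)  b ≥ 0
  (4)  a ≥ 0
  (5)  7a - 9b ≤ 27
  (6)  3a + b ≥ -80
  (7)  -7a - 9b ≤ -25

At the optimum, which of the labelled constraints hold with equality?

Extreme points and P = a - 4b:
  (0, 21) → P = -84
  (216/43, 39/43) → P = 60/43
  (27/7, 0) → P = 27/7
  (25/7, 0) → P = 25/7
  (0, 25/9) → P = -100/9

The minimum is at (0, 21). Substituting into each constraint, equality holds for (2) and (4); the remaining constraints have slack.

(2) and (4)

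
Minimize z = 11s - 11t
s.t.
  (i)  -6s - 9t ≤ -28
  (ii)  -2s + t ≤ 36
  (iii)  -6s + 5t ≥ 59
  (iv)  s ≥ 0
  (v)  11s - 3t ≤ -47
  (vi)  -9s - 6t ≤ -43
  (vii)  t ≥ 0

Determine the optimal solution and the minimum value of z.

s = 61/5, t = 302/5, minimum z = -2651/5

Vertices and z = 11s - 11t:
  (0, 36) → z = -396
  (61/5, 302/5) → z = -2651/5
  (0, 47/3) → z = -517/3

The optimum lies where -2s + t = 36 and 11s - 3t = -47.
Solving simultaneously gives s = 61/5, t = 302/5.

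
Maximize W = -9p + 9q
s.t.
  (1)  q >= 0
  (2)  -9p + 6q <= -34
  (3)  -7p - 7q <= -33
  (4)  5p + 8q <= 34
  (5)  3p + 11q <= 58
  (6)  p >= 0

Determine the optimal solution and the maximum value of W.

p = 14/3, q = 4/3, maximum W = -30

Corner points and W = -9p + 9q:
  (33/7, 0) → W = -297/7
  (34/5, 0) → W = -306/5
  (436/105, 59/105) → W = -1131/35
  (14/3, 4/3) → W = -30

At the optimal vertex, -9p + 6q = -34 and 5p + 8q = 34.
Solving simultaneously gives p = 14/3, q = 4/3.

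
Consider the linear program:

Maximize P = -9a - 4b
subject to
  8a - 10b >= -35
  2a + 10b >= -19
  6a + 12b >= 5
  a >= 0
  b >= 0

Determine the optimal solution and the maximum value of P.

a = 0, b = 5/12, maximum P = -5/3

Extreme points and P = -9a - 4b:
  (0, 7/2) → P = -14
  (0, 5/12) → P = -5/3
  (5/6, 0) → P = -15/2
The feasible region is unbounded (it extends along (5, 4), (1, 0)), but P strictly decreases along every unbounded feasible direction, so there is no improving ray and the maximum is attained at a vertex.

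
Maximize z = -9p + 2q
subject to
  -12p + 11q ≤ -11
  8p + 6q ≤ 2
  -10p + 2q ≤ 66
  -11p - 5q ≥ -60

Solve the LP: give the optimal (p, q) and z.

Corner points and z = -9p + 2q:
  (11/20, -2/5) → z = -23/4
  (-374/43, -451/43) → z = 2464/43
  (175/13, -229/13) → z = -2033/13
The feasible region is unbounded (it extends along (5, -11), (-1, -5)), but z strictly decreases along every unbounded feasible direction, so there is no improving ray and the maximum is attained at a vertex.

p = -374/43, q = -451/43, maximum z = 2464/43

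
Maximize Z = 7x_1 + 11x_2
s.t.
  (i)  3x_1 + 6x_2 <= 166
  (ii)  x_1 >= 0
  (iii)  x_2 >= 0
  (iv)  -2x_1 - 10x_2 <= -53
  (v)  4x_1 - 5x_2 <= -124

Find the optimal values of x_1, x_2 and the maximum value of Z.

x_1 = 86/39, x_2 = 1036/39, maximum Z = 11998/39

The binding constraints are 3x_1 + 6x_2 = 166 and 4x_1 - 5x_2 = -124.
Solving simultaneously gives x_1 = 86/39, x_2 = 1036/39.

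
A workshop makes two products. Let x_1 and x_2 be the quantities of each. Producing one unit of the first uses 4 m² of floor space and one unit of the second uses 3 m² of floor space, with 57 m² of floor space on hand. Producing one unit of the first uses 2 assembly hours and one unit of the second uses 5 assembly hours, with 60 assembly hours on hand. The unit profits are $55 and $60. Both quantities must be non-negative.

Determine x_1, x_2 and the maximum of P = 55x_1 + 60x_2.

x_1 = 15/2, x_2 = 9, maximum P = 1905/2

Feasible corners and P = 55x_1 + 60x_2:
  (0, 0) → P = 0
  (0, 12) → P = 720
  (57/4, 0) → P = 3135/4
  (15/2, 9) → P = 1905/2

The binding constraints are 4x_1 + 3x_2 = 57 and 2x_1 + 5x_2 = 60.
Solving simultaneously gives x_1 = 15/2, x_2 = 9.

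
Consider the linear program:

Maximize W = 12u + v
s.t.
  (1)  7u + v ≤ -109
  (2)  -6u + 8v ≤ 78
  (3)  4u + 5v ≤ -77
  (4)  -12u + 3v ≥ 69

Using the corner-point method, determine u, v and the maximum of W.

Extreme points and W = 12u + v:
  (-468/31, -103/31) → W = -5719/31
  (-12, -25) → W = -169
  (-503/31, -75/31) → W = -6111/31
The feasible region is unbounded (it extends along (-1, -4), (-4, -3)), but W strictly decreases along every unbounded feasible direction, so there is no improving ray and the maximum is attained at a vertex.

The optimum lies where 7u + v = -109 and -12u + 3v = 69.
Solving simultaneously gives u = -12, v = -25.

u = -12, v = -25, maximum W = -169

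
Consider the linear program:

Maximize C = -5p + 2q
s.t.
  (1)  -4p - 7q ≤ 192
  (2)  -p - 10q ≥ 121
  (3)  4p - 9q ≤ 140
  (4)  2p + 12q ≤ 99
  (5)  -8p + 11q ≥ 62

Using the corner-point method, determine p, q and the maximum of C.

Vertices and C = -5p + 2q:
  (-1073/33, -292/33) → C = 4781/33
  (-1273/50, -322/25) → C = 5077/50
  (-1951/91, -906/91) → C = 611/7

p = -1073/33, q = -292/33, maximum C = 4781/33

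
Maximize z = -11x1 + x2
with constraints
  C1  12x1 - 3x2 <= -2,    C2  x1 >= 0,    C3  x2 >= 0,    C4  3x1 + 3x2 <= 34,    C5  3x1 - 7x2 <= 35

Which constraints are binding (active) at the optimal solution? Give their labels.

Extreme points and z = -11x1 + x2:
  (0, 2/3) → z = 2/3
  (32/15, 46/5) → z = -214/15
  (0, 34/3) → z = 34/3

The maximum is at (0, 34/3). Substituting into each constraint, equality holds for C2 and C4; the remaining constraints have slack.

C2 and C4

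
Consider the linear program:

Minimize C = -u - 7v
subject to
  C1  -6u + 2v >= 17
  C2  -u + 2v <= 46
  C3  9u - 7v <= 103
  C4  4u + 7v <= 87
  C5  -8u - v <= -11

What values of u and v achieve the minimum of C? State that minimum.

u = -5/26, v = 163/13, minimum C = -2277/26

Vertices and C = -u - 7v:
  (11/10, 59/5) → C = -837/10
  (5/22, 101/11) → C = -129/2
  (-5/26, 163/13) → C = -2277/26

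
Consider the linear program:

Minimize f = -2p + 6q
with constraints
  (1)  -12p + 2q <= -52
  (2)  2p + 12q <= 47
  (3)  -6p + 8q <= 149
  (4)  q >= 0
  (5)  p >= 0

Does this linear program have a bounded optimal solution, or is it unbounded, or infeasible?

Vertices and f = -2p + 6q:
  (359/74, 115/37) → f = 331/37
  (13/3, 0) → f = -26/3
  (47/2, 0) → f = -47
The feasible region has finitely many vertices and no improving ray; the minimum is -47 at (47/2, 0).

bounded optimum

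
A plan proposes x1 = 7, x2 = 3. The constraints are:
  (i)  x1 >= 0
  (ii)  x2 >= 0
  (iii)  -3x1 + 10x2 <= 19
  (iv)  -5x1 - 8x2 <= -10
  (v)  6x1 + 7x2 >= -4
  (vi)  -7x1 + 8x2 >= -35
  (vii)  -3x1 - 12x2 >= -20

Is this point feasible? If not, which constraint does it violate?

Constraint (vii): -3x1 - 12x2 = -57, which is not ≥ -20. All other constraints are satisfied.

not feasible — violates (vii)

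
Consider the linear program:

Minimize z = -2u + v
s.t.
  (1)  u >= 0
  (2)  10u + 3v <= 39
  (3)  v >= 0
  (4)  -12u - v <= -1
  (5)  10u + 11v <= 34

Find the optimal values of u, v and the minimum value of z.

u = 17/5, v = 0, minimum z = -34/5

Feasible corners and z = -2u + v:
  (0, 1) → z = 1
  (0, 34/11) → z = 34/11
  (1/12, 0) → z = -1/6
  (17/5, 0) → z = -34/5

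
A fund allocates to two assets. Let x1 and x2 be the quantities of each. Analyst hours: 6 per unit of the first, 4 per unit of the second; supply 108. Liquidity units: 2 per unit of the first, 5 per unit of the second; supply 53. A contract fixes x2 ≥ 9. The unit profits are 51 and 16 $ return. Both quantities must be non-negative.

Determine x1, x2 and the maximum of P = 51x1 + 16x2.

Extreme points and P = 51x1 + 16x2:
  (0, 53/5) → P = 848/5
  (0, 9) → P = 144
  (4, 9) → P = 348

x1 = 4, x2 = 9, maximum P = 348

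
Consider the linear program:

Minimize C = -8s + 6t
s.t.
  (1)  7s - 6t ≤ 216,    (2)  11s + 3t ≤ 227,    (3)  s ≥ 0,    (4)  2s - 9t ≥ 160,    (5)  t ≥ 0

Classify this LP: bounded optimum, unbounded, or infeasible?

The boundaries 7s - 6t = 216 and s = 0 meet at (0, -36), but that point violates t ≥ 0. Every candidate vertex is excluded by some other constraint, so the feasible region is empty.

infeasible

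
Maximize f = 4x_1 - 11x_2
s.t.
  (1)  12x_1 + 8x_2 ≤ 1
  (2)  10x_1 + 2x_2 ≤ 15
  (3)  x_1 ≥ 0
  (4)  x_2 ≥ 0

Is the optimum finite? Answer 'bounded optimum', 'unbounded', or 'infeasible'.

Feasible corners and f = 4x_1 - 11x_2:
  (0, 1/8) → f = -11/8
  (1/12, 0) → f = 1/3
  (0, 0) → f = 0
The feasible region has finitely many vertices and no improving ray; the maximum is 1/3 at (1/12, 0).

bounded optimum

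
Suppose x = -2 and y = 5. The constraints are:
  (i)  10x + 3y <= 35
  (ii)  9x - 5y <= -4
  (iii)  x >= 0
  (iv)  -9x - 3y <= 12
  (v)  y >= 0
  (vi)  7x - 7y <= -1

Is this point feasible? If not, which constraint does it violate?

not feasible — violates (iii)

Constraint (iii): x = -2, which is not ≥ 0. All other constraints are satisfied.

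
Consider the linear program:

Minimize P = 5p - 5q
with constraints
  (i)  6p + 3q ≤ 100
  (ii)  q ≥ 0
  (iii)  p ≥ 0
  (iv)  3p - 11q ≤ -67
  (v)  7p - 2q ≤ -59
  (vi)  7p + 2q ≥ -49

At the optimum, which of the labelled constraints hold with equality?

(i) and (iii)

Vertices and P = 5p - 5q:
  (0, 100/3) → P = -500/3
  (23/33, 1054/33) → P = -5155/33
  (0, 59/2) → P = -295/2

The minimum is at (0, 100/3). Substituting into each constraint, equality holds for (i) and (iii); the remaining constraints have slack.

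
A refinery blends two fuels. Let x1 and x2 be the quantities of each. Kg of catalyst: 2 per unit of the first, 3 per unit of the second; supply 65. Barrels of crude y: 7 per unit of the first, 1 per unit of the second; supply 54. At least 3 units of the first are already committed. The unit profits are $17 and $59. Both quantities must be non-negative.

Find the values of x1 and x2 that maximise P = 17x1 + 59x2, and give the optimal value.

x1 = 3, x2 = 59/3, maximum P = 3634/3

Feasible corners and P = 17x1 + 59x2:
  (54/7, 0) → P = 918/7
  (3, 0) → P = 51
  (97/19, 347/19) → P = 22122/19
  (3, 59/3) → P = 3634/3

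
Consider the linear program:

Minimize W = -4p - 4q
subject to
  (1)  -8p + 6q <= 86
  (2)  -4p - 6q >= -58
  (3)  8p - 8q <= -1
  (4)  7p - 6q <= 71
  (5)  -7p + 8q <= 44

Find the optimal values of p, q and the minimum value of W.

Vertices and W = -4p - 4q:
  (-341/8, -85/2) → W = 681/2
  (-212/11, -125/11) → W = 1348/11
  (229/40, 117/20) → W = -463/10
  (100/37, 291/37) → W = -1564/37

p = 229/40, q = 117/20, minimum W = -463/10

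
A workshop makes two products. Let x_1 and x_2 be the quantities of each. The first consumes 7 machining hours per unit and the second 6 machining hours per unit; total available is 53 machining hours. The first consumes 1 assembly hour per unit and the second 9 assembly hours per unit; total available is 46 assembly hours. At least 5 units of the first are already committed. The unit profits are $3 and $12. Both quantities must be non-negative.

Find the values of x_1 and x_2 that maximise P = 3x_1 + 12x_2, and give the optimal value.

The optimum lies where 7x_1 + 6x_2 = 53 and x_1 = 5.
Solving simultaneously gives x_1 = 5, x_2 = 3.

x_1 = 5, x_2 = 3, maximum P = 51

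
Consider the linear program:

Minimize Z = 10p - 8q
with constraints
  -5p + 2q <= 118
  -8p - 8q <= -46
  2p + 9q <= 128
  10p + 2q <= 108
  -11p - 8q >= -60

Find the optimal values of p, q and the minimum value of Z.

Vertices and Z = 10p - 8q:
  (-305/28, 233/14) → Z = -3389/14
  (14/3, 13/12) → Z = 38
  (-484/83, 1288/83) → Z = -15144/83

p = -305/28, q = 233/14, minimum Z = -3389/14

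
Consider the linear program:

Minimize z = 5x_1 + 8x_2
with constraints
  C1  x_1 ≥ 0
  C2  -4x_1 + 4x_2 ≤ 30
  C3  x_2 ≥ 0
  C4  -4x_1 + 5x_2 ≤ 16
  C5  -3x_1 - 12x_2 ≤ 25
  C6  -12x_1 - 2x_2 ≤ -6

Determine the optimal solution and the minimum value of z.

x_1 = 1/2, x_2 = 0, minimum z = 5/2

The feasible region is unbounded (it extends along (5, 4), (1, 0)), but z strictly increases along every unbounded feasible direction, so there is no improving ray and the minimum is attained at a vertex.

At the optimal vertex, x_2 = 0 and -12x_1 - 2x_2 = -6.
Solving simultaneously gives x_1 = 1/2, x_2 = 0.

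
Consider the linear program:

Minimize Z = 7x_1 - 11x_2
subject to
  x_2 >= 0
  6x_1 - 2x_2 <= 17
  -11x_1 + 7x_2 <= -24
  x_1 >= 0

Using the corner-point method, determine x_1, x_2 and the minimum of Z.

Vertices and Z = 7x_1 - 11x_2:
  (17/6, 0) → Z = 119/6
  (24/11, 0) → Z = 168/11
  (71/20, 43/20) → Z = 6/5

x_1 = 71/20, x_2 = 43/20, minimum Z = 6/5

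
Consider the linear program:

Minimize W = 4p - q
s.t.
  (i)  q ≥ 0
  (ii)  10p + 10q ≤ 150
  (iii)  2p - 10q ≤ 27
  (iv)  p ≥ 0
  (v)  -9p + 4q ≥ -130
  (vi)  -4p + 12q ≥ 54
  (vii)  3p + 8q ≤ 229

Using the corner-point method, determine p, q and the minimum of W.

p = 0, q = 15, minimum W = -15

Feasible corners and W = 4p - q:
  (0, 15) → W = -15
  (63/8, 57/8) → W = 195/8
  (0, 9/2) → W = -9/2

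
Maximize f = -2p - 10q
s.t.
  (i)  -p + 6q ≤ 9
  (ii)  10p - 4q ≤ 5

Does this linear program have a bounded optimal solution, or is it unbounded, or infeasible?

unbounded

From the feasible point (33/28, 95/56), moving in the direction (-6, -1) keeps every constraint satisfied while f increases without bound.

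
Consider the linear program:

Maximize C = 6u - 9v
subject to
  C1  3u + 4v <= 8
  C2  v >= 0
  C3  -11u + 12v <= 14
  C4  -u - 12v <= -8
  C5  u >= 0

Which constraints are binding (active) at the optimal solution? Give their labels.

Feasible corners and C = 6u - 9v:
  (1/2, 13/8) → C = -93/8
  (2, 1/2) → C = 15/2
  (0, 7/6) → C = -21/2
  (0, 2/3) → C = -6

The maximum is at (2, 1/2). Substituting into each constraint, equality holds for C1 and C4; the remaining constraints have slack.

C1 and C4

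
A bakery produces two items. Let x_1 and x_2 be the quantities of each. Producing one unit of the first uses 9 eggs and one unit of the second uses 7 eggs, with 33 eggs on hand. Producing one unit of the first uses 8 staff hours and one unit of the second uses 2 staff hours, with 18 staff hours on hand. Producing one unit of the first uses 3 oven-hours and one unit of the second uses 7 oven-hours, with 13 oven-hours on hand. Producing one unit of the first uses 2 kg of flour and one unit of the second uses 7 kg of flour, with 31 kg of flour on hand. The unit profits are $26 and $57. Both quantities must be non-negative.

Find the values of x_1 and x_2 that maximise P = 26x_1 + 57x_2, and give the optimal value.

x_1 = 2, x_2 = 1, maximum P = 109

Extreme points and P = 26x_1 + 57x_2:
  (0, 0) → P = 0
  (0, 13/7) → P = 741/7
  (9/4, 0) → P = 117/2
  (2, 1) → P = 109

The optimum lies where 8x_1 + 2x_2 = 18 and 3x_1 + 7x_2 = 13.
Solving simultaneously gives x_1 = 2, x_2 = 1.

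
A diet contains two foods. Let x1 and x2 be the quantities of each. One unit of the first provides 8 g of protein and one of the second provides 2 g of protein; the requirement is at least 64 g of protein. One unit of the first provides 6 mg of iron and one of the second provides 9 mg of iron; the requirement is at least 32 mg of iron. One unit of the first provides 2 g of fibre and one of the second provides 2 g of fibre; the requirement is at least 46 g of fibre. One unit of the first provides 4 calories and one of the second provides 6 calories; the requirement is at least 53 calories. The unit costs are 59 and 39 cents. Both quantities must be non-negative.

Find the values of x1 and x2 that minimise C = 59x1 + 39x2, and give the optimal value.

Vertices and C = 59x1 + 39x2:
  (0, 32) → C = 1248
  (23, 0) → C = 1357
  (3, 20) → C = 957
The feasible region is unbounded (it extends along (0, 1), (1, 0)), but C strictly increases along every unbounded feasible direction, so there is no improving ray and the minimum is attained at a vertex.

x1 = 3, x2 = 20, minimum C = 957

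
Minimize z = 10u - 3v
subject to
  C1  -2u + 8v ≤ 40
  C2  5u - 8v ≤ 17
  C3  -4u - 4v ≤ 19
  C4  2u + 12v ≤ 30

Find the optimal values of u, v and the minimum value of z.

u = -39/5, v = 61/20, minimum z = -1743/20

Extreme points and z = 10u - 3v:
  (-39/5, 61/20) → z = -1743/20
  (-6, 7/2) → z = -141/2
  (-21/13, -163/52) → z = -27/4
  (111/19, 29/19) → z = 1023/19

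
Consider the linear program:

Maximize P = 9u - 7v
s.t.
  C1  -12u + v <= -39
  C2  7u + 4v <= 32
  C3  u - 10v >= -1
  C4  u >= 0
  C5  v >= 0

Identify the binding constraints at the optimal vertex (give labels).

C2 and C5

Feasible corners and P = 9u - 7v:
  (23/7, 3/7) → P = 186/7
  (13/4, 0) → P = 117/4
  (158/37, 39/74) → P = 2571/74
  (32/7, 0) → P = 288/7

The maximum is at (32/7, 0). Substituting into each constraint, equality holds for C2 and C5; the remaining constraints have slack.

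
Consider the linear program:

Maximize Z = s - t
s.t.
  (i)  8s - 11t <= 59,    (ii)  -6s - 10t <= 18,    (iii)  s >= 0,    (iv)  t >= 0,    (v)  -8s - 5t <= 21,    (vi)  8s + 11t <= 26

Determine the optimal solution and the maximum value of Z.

s = 13/4, t = 0, maximum Z = 13/4

Extreme points and Z = s - t:
  (0, 0) → Z = 0
  (0, 26/11) → Z = -26/11
  (13/4, 0) → Z = 13/4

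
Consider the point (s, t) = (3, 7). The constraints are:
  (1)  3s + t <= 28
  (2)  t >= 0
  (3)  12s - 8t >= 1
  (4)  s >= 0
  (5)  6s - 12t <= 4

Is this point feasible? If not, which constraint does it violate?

Constraint (3): 12s - 8t = -20, which is not ≥ 1. All other constraints are satisfied.

not feasible — violates (3)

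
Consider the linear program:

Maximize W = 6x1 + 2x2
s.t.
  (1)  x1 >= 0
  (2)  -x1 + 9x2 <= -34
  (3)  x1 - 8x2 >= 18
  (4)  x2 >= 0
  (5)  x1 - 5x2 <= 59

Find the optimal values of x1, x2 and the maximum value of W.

x1 = 361/4, x2 = 25/4, maximum W = 554

Corner points and W = 6x1 + 2x2:
  (34, 0) → W = 204
  (361/4, 25/4) → W = 554
  (59, 0) → W = 354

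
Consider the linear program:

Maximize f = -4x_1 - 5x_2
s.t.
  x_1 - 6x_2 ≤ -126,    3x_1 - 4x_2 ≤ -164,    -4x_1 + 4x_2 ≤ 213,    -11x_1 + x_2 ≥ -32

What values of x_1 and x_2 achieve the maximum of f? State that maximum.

x_1 = -387/10, x_2 = 291/20, maximum f = 1641/20

Feasible corners and f = -4x_1 - 5x_2:
  (-240/7, 107/7) → f = 425/7
  (-387/10, 291/20) → f = 1641/20
  (292/41, 1900/41) → f = -10668/41
  (341/40, 2471/40) → f = -13719/40

The optimum lies where x_1 - 6x_2 = -126 and -4x_1 + 4x_2 = 213.
Solving simultaneously gives x_1 = -387/10, x_2 = 291/20.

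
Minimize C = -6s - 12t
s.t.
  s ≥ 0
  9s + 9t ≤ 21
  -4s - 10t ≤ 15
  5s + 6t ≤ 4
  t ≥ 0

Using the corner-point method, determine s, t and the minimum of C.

s = 0, t = 2/3, minimum C = -8

Feasible corners and C = -6s - 12t:
  (0, 2/3) → C = -8
  (0, 0) → C = 0
  (4/5, 0) → C = -24/5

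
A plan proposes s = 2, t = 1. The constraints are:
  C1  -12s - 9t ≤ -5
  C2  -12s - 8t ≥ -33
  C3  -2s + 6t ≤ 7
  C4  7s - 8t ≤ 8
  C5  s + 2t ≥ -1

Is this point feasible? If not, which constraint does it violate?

feasible

C1: -33 ≤ -5 ✓
C2: -32 ≥ -33 ✓
C3: 2 ≤ 7 ✓
C4: 6 ≤ 8 ✓
C5: 4 ≥ -1 ✓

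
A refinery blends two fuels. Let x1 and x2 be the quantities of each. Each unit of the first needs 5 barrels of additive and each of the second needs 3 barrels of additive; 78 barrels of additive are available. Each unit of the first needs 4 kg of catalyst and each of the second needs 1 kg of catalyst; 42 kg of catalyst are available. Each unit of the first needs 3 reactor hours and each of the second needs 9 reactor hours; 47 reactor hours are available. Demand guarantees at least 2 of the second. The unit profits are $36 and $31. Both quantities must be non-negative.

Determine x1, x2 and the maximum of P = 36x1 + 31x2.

x1 = 29/3, x2 = 2, maximum P = 410

Vertices and P = 36x1 + 31x2:
  (0, 47/9) → P = 1457/9
  (0, 2) → P = 62
  (29/3, 2) → P = 410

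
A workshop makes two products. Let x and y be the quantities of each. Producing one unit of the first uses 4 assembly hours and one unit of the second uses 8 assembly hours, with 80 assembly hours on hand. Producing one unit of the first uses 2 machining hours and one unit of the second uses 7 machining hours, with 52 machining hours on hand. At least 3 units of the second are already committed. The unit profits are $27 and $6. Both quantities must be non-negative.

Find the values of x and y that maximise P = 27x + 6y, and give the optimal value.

x = 14, y = 3, maximum P = 396

Feasible corners and P = 27x + 6y:
  (0, 52/7) → P = 312/7
  (0, 3) → P = 18
  (12, 4) → P = 348
  (14, 3) → P = 396

The optimum lies where 4x + 8y = 80 and y = 3.
Solving simultaneously gives x = 14, y = 3.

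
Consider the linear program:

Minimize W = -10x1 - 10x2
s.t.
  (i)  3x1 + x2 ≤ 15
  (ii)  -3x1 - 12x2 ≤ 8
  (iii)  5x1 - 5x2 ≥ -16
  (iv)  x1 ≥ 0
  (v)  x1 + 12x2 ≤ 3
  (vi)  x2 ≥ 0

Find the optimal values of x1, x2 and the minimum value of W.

Vertices and W = -10x1 - 10x2:
  (0, 1/4) → W = -5/2
  (0, 0) → W = 0
  (3, 0) → W = -30

At the optimal vertex, x1 + 12x2 = 3 and x2 = 0.
Solving simultaneously gives x1 = 3, x2 = 0.

x1 = 3, x2 = 0, minimum W = -30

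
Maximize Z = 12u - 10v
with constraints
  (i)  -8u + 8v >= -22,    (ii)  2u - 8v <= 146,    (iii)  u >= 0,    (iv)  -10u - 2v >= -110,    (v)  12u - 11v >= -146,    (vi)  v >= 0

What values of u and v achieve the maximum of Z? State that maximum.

Extreme points and Z = 12u - 10v:
  (77/8, 55/8) → Z = 187/4
  (11/4, 0) → Z = 33
  (0, 146/11) → Z = -1460/11
  (0, 0) → Z = 0
  (459/67, 1390/67) → Z = -8392/67

The binding constraints are -8u + 8v = -22 and -10u - 2v = -110.
Solving simultaneously gives u = 77/8, v = 55/8.

u = 77/8, v = 55/8, maximum Z = 187/4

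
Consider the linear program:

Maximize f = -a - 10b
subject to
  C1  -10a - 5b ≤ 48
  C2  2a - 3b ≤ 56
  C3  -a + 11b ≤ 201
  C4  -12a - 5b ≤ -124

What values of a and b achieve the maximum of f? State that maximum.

a = 326/23, b = -212/23, maximum f = 78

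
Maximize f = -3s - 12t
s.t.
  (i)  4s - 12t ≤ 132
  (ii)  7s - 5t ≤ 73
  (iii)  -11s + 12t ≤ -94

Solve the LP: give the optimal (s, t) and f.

Corner points and f = -3s - 12t:
  (27/8, -79/8) → f = 867/8
  (-38/7, -269/21) → f = 170
  (14, 5) → f = -102

At the optimal vertex, 4s - 12t = 132 and -11s + 12t = -94.
Solving simultaneously gives s = -38/7, t = -269/21.

s = -38/7, t = -269/21, maximum f = 170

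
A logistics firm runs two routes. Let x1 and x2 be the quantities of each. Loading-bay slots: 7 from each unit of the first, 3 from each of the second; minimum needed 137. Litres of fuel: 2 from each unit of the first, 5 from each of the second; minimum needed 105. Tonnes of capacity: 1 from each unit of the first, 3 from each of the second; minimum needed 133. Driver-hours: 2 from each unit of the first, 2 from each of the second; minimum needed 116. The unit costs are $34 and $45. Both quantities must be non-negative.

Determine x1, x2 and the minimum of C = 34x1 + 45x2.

x1 = 41/2, x2 = 75/2, minimum C = 4769/2

Corner points and C = 34x1 + 45x2:
  (0, 58) → C = 2610
  (133, 0) → C = 4522
  (41/2, 75/2) → C = 4769/2
The feasible region is unbounded (it extends along (0, 1), (1, 0)), but C strictly increases along every unbounded feasible direction, so there is no improving ray and the minimum is attained at a vertex.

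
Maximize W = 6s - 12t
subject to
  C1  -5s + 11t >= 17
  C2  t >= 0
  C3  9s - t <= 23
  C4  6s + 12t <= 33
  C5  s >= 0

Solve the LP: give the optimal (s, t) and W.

Corner points and W = 6s - 12t:
  (53/42, 89/42) → W = -125/7
  (0, 17/11) → W = -204/11
  (0, 11/4) → W = -33

s = 53/42, t = 89/42, maximum W = -125/7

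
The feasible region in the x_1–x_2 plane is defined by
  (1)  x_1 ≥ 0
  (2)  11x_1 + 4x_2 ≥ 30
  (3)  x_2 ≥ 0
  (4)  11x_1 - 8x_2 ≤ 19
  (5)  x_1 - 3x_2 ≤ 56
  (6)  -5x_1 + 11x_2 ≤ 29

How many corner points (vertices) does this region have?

3

Intersecting each pair of boundary lines and keeping only the points that satisfy every inequality leaves:
  (79/33, 11/12)
  (214/141, 469/141)
  (49/9, 46/9)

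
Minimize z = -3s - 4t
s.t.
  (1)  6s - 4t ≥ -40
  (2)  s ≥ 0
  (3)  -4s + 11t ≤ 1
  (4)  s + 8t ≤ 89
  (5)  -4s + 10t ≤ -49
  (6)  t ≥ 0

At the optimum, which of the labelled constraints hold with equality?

(4) and (6)

Extreme points and z = -3s - 4t:
  (641/21, 307/42) → z = -2537/21
  (89, 0) → z = -267
  (49/4, 0) → z = -147/4

The minimum is at (89, 0). Substituting into each constraint, equality holds for (4) and (6); the remaining constraints have slack.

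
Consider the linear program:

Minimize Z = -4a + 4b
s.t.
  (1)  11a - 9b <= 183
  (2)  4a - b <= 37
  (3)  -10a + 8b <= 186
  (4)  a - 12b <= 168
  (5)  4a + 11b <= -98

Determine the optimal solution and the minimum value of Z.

Corner points and Z = -4a + 4b:
  (6, -13) → Z = -76
  (228/41, -555/41) → Z = -3132/41
  (103/16, -45/4) → Z = -283/4
  (-447/14, -933/56) → Z = 855/14
  (-1415/71, -118/71) → Z = 5188/71

The optimum lies where 11a - 9b = 183 and a - 12b = 168.
Solving simultaneously gives a = 228/41, b = -555/41.

a = 228/41, b = -555/41, minimum Z = -3132/41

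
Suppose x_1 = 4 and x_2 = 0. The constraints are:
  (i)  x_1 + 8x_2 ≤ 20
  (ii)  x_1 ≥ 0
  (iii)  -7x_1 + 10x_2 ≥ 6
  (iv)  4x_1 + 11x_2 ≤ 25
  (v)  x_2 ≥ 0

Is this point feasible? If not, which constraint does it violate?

Constraint (iii): -7x_1 + 10x_2 = -28, which is not ≥ 6. All other constraints are satisfied.

not feasible — violates (iii)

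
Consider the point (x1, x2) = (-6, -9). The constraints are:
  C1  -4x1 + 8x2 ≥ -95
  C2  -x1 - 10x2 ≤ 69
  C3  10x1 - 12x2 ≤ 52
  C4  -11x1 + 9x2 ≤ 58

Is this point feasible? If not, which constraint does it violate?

Constraint C2: -x1 - 10x2 = 96, which is not ≤ 69. All other constraints are satisfied.

not feasible — violates C2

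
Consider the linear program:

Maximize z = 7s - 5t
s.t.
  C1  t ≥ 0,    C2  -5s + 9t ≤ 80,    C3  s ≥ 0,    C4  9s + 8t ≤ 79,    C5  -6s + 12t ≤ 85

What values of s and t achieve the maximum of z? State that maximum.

Corner points and z = 7s - 5t:
  (0, 0) → z = 0
  (79/9, 0) → z = 553/9
  (0, 85/12) → z = -425/12
  (67/39, 413/52) → z = -4319/156

s = 79/9, t = 0, maximum z = 553/9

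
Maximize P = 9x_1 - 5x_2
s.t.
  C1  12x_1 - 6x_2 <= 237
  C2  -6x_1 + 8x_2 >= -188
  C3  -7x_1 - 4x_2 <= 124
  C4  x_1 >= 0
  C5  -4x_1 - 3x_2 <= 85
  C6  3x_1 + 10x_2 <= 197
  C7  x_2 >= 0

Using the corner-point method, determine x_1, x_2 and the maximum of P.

x_1 = 79/4, x_2 = 0, maximum P = 711/4

Vertices and P = 9x_1 - 5x_2:
  (592/23, 551/46) → P = 7901/46
  (79/4, 0) → P = 711/4
  (0, 197/10) → P = -197/2
  (0, 0) → P = 0

The optimum lies where 12x_1 - 6x_2 = 237 and x_2 = 0.
Solving simultaneously gives x_1 = 79/4, x_2 = 0.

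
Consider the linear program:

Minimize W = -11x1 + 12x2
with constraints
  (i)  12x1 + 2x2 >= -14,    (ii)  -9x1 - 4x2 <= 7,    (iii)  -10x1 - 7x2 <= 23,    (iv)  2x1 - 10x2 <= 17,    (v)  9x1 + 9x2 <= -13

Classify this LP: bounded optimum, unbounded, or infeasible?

bounded optimum

Extreme points and W = -11x1 + 12x2:
  (-1/49, -167/98) → W = -991/49
  (-11/45, -6/5) → W = -527/45
  (23/108, -179/108) → W = -2401/108
The feasible region has finitely many vertices and no improving ray; the minimum is -2401/108 at (23/108, -179/108).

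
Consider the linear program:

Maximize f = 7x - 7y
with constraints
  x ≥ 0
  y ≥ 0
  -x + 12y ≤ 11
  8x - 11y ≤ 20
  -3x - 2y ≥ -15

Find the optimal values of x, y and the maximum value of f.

x = 205/49, y = 60/49, maximum f = 145/7

Extreme points and f = 7x - 7y:
  (0, 0) → f = 0
  (0, 11/12) → f = -77/12
  (5/2, 0) → f = 35/2
  (79/19, 24/19) → f = 385/19
  (205/49, 60/49) → f = 145/7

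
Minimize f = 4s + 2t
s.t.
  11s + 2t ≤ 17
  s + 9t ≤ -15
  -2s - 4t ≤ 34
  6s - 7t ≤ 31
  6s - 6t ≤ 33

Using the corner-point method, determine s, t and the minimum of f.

s = -123/7, t = 2/7, minimum f = -488/7

Feasible corners and f = 4s + 2t:
  (183/97, -182/97) → f = 368/97
  (181/89, -239/89) → f = 246/89
  (-123/7, 2/7) → f = -488/7
  (-3, -7) → f = -26

At the optimal vertex, s + 9t = -15 and -2s - 4t = 34.
Solving simultaneously gives s = -123/7, t = 2/7.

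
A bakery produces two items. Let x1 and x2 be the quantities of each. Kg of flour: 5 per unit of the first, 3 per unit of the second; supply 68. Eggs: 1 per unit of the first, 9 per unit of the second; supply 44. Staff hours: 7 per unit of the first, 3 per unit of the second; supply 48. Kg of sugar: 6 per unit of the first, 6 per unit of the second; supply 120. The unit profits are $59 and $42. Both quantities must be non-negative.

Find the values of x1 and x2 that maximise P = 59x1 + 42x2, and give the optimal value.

x1 = 5, x2 = 13/3, maximum P = 477

Vertices and P = 59x1 + 42x2:
  (0, 0) → P = 0
  (0, 44/9) → P = 616/3
  (48/7, 0) → P = 2832/7
  (5, 13/3) → P = 477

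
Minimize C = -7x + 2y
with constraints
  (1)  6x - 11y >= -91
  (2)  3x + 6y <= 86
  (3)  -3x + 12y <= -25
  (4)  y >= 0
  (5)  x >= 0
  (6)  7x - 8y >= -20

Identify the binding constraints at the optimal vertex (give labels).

Extreme points and C = -7x + 2y:
  (197/9, 61/18) → C = -1318/9
  (86/3, 0) → C = -602/3
  (25/3, 0) → C = -175/3

The minimum is at (86/3, 0). Substituting into each constraint, equality holds for (2) and (4); the remaining constraints have slack.

(2) and (4)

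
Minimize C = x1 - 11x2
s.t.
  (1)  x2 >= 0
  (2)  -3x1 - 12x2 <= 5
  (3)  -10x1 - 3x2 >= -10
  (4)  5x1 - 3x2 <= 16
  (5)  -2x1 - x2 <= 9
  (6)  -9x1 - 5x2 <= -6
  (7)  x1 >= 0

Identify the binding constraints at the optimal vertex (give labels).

(3) and (7)

Feasible corners and C = x1 - 11x2:
  (1, 0) → C = 1
  (2/3, 0) → C = 2/3
  (0, 10/3) → C = -110/3
  (0, 6/5) → C = -66/5

The minimum is at (0, 10/3). Substituting into each constraint, equality holds for (3) and (7); the remaining constraints have slack.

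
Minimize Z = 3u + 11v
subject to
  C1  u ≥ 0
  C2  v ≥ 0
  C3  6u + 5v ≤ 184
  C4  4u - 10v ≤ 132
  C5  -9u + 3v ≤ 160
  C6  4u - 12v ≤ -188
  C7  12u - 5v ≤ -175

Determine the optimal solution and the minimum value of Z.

u = 0, v = 35, minimum Z = 385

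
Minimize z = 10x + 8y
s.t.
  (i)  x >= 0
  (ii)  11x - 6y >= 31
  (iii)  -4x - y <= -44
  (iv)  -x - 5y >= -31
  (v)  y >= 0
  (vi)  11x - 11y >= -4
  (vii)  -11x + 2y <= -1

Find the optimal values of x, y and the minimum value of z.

Feasible corners and z = 10x + 8y:
  (189/19, 80/19) → z = 2530/19
  (11, 0) → z = 110
  (31, 0) → z = 310

At the optimal vertex, -4x - y = -44 and y = 0.
Solving simultaneously gives x = 11, y = 0.

x = 11, y = 0, minimum z = 110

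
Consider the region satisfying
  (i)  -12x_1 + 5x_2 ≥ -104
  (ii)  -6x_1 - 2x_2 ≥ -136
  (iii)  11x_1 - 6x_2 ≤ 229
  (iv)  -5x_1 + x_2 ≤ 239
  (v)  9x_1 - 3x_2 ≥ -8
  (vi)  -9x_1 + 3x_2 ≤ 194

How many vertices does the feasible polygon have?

Pairwise boundary intersections that survive every other constraint:
  (148/9, 56/3)
  (-521/17, -1604/17)
  (98/9, 106/3)
  (-35, -307/3)

4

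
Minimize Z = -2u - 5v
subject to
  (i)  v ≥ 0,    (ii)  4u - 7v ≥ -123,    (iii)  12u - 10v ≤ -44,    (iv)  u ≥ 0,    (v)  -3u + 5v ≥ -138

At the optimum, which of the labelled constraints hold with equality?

Extreme points and Z = -2u - 5v:
  (461/22, 325/11) → Z = -2086/11
  (0, 123/7) → Z = -615/7
  (0, 22/5) → Z = -22

The minimum is at (461/22, 325/11). Substituting into each constraint, equality holds for (ii) and (iii); the remaining constraints have slack.

(ii) and (iii)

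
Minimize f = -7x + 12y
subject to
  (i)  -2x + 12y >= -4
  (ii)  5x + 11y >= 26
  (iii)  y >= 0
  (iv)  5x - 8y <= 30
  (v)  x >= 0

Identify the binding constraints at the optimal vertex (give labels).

Feasible corners and f = -7x + 12y:
  (178/41, 16/41) → f = -1054/41
  (82/11, 10/11) → f = -454/11
  (0, 26/11) → f = 312/11
The feasible region is unbounded (it extends along (0, 1), (8, 5)), but f strictly increases along every unbounded feasible direction, so there is no improving ray and the minimum is attained at a vertex.

The minimum is at (82/11, 10/11). Substituting into each constraint, equality holds for (i) and (iv); the remaining constraints have slack.

(i) and (iv)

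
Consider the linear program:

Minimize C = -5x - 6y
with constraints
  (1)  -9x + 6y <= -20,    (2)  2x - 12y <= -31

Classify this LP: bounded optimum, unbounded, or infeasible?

unbounded

From the feasible point (71/16, 319/96), moving in the direction (6, 9) keeps every constraint satisfied while C decreases without bound.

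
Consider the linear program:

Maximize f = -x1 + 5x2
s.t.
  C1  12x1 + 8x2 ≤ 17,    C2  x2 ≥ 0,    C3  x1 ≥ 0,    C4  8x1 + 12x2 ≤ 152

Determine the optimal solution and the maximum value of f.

Extreme points and f = -x1 + 5x2:
  (17/12, 0) → f = -17/12
  (0, 17/8) → f = 85/8
  (0, 0) → f = 0

At the optimal vertex, 12x1 + 8x2 = 17 and x1 = 0.
Solving simultaneously gives x1 = 0, x2 = 17/8.

x1 = 0, x2 = 17/8, maximum f = 85/8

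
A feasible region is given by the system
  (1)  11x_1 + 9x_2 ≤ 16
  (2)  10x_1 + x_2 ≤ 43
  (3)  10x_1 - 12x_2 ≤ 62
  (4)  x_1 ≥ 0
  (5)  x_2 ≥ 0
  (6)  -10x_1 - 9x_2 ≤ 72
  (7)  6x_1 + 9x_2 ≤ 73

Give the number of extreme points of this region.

3

Intersecting each pair of boundary lines and keeping only the points that satisfy every inequality leaves:
  (0, 16/9)
  (16/11, 0)
  (0, 0)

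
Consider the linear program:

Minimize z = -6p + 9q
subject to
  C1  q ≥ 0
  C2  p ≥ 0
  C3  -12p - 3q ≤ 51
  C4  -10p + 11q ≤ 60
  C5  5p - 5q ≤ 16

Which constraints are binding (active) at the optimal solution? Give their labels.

C1 and C5

Vertices and z = -6p + 9q:
  (0, 0) → z = 0
  (16/5, 0) → z = -96/5
  (0, 60/11) → z = 540/11
  (476/5, 92) → z = 1284/5

The minimum is at (16/5, 0). Substituting into each constraint, equality holds for C1 and C5; the remaining constraints have slack.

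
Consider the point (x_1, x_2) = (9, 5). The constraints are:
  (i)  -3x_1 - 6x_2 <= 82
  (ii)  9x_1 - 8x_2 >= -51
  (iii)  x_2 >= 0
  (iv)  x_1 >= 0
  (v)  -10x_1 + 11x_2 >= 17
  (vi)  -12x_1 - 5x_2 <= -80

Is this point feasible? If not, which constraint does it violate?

Constraint (v): -10x_1 + 11x_2 = -35, which is not ≥ 17. All other constraints are satisfied.

not feasible — violates (v)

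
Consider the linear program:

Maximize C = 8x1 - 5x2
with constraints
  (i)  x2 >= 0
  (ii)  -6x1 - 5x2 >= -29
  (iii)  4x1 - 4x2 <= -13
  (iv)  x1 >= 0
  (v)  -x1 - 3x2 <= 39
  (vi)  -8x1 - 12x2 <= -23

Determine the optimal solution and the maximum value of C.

x1 = 51/44, x2 = 97/22, maximum C = -281/22

Extreme points and C = 8x1 - 5x2:
  (51/44, 97/22) → C = -281/22
  (0, 29/5) → C = -29
  (0, 13/4) → C = -65/4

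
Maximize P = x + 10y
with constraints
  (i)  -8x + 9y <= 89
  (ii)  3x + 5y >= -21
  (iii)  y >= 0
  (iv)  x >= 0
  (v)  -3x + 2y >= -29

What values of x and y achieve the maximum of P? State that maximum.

x = 439/11, y = 499/11, maximum P = 5429/11

Extreme points and P = x + 10y:
  (0, 89/9) → P = 890/9
  (439/11, 499/11) → P = 5429/11
  (0, 0) → P = 0
  (29/3, 0) → P = 29/3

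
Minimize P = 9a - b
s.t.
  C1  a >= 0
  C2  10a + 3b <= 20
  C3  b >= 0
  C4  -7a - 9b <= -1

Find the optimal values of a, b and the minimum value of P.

The optimum lies where a = 0 and 10a + 3b = 20.
Solving simultaneously gives a = 0, b = 20/3.

a = 0, b = 20/3, minimum P = -20/3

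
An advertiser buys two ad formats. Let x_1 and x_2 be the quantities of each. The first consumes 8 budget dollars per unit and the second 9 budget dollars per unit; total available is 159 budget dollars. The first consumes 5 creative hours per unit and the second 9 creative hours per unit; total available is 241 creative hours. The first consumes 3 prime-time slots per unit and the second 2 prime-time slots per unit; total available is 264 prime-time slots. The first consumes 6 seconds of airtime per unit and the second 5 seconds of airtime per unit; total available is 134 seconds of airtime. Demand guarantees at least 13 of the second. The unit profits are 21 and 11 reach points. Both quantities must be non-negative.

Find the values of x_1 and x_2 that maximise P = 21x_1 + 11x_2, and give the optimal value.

x_1 = 21/4, x_2 = 13, maximum P = 1013/4

Corner points and P = 21x_1 + 11x_2:
  (0, 53/3) → P = 583/3
  (0, 13) → P = 143
  (21/4, 13) → P = 1013/4

The optimum lies where 8x_1 + 9x_2 = 159 and x_2 = 13.
Solving simultaneously gives x_1 = 21/4, x_2 = 13.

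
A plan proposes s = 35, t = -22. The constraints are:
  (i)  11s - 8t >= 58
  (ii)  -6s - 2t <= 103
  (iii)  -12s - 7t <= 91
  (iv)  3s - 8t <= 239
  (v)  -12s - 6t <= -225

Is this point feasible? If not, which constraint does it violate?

Constraint (iv): 3s - 8t = 281, which is not ≤ 239. All other constraints are satisfied.

not feasible — violates (iv)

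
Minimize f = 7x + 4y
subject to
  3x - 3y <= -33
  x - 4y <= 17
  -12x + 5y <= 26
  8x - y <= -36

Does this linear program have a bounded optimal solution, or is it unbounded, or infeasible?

The boundaries 3x - 3y = -33 and x - 4y = 17 meet at (-61/3, -28/3), but that point violates -12x + 5y ≤ 26. Every candidate vertex is excluded by some other constraint, so the feasible region is empty.

infeasible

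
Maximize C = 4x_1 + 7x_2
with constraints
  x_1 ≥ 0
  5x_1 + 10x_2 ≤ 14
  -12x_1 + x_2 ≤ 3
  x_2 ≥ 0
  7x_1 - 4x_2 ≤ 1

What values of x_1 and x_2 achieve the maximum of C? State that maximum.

x_1 = 11/15, x_2 = 31/30, maximum C = 61/6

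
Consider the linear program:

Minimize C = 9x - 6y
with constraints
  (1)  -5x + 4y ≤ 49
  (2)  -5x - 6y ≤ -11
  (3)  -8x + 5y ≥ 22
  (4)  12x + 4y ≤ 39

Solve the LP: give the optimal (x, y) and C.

x = -5, y = 6, minimum C = -81

Corner points and C = 9x - 6y:
  (-5, 6) → C = -81
  (-10/17, 783/68) → C = -2529/34
  (-77/73, 198/73) → C = -1881/73
  (107/92, 144/23) → C = -2493/92

The binding constraints are -5x + 4y = 49 and -5x - 6y = -11.
Solving simultaneously gives x = -5, y = 6.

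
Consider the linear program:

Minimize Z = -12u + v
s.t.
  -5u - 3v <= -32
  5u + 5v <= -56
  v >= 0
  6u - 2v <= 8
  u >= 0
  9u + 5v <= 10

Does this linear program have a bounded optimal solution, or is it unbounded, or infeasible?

infeasible

The boundaries u = 0 and 9u + 5v = 10 meet at (0, 2), but that point violates -5u - 3v ≤ -32. Every candidate vertex is excluded by some other constraint, so the feasible region is empty.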